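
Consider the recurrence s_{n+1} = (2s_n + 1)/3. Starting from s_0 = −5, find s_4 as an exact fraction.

−5/27

s_1 = (2·(−5) + 1)/3 = −3.
s_2 = (2·(−3) + 1)/3 = −5/3.
s_3 = (2·(−5/3) + 1)/3 = −7/9.
s_4 = (2·(−7/9) + 1)/3 = −5/27.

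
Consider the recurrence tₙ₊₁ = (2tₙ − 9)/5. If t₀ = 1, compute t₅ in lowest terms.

−9247/3125

t₁ = (2·1 − 9)/5 = −7/5.
t₂ = (2·(−7/5) − 9)/5 = −59/25.
t₃ = (2·(−59/25) − 9)/5 = −343/125.
t₄ = (2·(−343/125) − 9)/5 = −1811/625.
t₅ = (2·(−1811/625) − 9)/5 = −9247/3125.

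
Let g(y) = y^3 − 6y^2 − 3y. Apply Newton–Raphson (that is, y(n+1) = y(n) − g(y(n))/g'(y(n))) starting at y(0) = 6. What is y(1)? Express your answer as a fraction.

72/11

g'(y) = 3y^2 − 12y − 3.
g(6) = −18, g'(6) = 33, so y(1) = 6 − (−18)/33 = 72/11.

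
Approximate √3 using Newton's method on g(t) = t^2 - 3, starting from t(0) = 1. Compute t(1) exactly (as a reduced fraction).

g'(t) = 2t.
g(1) = -2, g'(1) = 2, so t(1) = 1 - (-2)/2 = 2.

2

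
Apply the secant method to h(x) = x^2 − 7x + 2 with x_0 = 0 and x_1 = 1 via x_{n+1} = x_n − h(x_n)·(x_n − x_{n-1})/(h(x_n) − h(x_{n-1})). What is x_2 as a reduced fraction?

h(0) = 2, h(1) = −4. x_2 = 1 − (−4)·(1 − 0)/((−4) − 2) = 1/3.

1/3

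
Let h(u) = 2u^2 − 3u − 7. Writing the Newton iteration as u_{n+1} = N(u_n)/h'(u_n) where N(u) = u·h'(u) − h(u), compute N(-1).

h'(u) = 4u − 3.
N(u) = u·h'(u) − h(u) = u·(4u − 3) − (2u^2 − 3u − 7) = 2u^2 + 7.
N(-1) = 9.

9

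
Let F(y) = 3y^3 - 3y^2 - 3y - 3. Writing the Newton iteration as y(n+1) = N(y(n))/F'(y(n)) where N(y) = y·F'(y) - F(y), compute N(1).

F'(y) = 9y^2 - 6y - 3.
N(y) = y·F'(y) - F(y) = y·(9y^2 - 6y - 3) - (3y^3 - 3y^2 - 3y - 3) = 6y^3 - 3y^2 + 3.
N(1) = 6.

6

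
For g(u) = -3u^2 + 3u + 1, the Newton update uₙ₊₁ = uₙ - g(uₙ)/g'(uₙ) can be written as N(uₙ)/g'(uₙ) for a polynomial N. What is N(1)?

-4

g'(u) = -6u + 3.
N(u) = u·g'(u) - g(u) = u·(-6u + 3) - (-3u^2 + 3u + 1) = -3u^2 - 1.
N(1) = -4.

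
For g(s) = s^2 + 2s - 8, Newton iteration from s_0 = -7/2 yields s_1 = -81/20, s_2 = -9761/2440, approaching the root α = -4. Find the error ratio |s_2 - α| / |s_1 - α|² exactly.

10/61

s_1 - α = -81/20 - (-4) = -81/20 + 4 = -1/20, so |s_1 - α| = 1/20.
s_2 - α = -9761/2440 - (-4) = -9761/2440 + 4 = -1/2440, so |s_2 - α| = 1/2440.
|s_1 - α|² = 1/400.
Ratio = (1/2440) / (1/400) = 10/61.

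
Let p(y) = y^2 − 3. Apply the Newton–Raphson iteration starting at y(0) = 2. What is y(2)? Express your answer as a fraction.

p'(y) = 2y.
p(2) = 1, p'(2) = 4, so y(1) = 2 − 1/4 = 7/4.
p(7/4) = 1/16, p'(7/4) = 7/2, so y(2) = (7/4) − (1/16)/(7/2) = 97/56.

97/56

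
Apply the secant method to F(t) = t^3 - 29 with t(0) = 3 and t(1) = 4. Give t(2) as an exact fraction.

F(3) = -2, F(4) = 35. t(2) = 4 - 35·(4 - 3)/(35 - (-2)) = 113/37.

113/37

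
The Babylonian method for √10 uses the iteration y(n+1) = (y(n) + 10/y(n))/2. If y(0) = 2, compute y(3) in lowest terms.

y(1) = (2 + 10/2)/2 = 7/2.
y(2) = (7/2 + 10/(7/2))/2 = 89/28.
y(3) = (89/28 + 10/(89/28))/2 = 15761/4984.

15761/4984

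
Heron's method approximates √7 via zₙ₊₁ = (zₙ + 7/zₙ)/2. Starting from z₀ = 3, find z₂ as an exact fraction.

127/48

z₁ = (3 + 7/3)/2 = 8/3.
z₂ = (8/3 + 7/(8/3))/2 = 127/48.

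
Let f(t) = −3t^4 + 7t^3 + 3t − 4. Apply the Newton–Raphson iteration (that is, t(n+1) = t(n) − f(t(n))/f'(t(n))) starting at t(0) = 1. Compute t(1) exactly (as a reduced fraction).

f'(t) = −12t^3 + 21t^2 + 3.
f(1) = 3, f'(1) = 12, so t(1) = 1 − 3/12 = 3/4.

3/4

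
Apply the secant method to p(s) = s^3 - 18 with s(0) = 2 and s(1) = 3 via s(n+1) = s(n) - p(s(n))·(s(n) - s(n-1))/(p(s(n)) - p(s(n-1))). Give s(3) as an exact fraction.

2402/921

p(2) = -10, p(3) = 9. s(2) = 3 - 9·(3 - 2)/(9 - (-10)) = 48/19.
p(3) = 9, p(48/19) = -12870/6859. s(3) = (48/19) - (-12870/6859)·((48/19) - 3)/((-12870/6859) - 9) = 2402/921.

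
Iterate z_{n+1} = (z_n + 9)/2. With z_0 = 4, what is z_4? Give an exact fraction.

139/16

z_1 = (4 + 9)/2 = 13/2.
z_2 = ((13/2) + 9)/2 = 31/4.
z_3 = ((31/4) + 9)/2 = 67/8.
z_4 = ((67/8) + 9)/2 = 139/16.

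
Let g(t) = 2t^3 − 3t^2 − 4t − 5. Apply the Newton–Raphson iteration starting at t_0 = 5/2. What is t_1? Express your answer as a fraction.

g'(t) = 6t^2 − 6t − 4.
g(5/2) = −5/2, g'(5/2) = 37/2, so t_1 = (5/2) − (−5/2)/(37/2) = 195/74.

195/74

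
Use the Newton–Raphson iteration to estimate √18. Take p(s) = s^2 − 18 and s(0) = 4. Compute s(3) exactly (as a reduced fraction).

p'(s) = 2s.
p(4) = −2, p'(4) = 8, so s(1) = 4 − (−2)/8 = 17/4.
p(17/4) = 1/16, p'(17/4) = 17/2, so s(2) = (17/4) − (1/16)/(17/2) = 577/136.
p(577/136) = 1/18496, p'(577/136) = 577/68, so s(3) = (577/136) − (1/18496)/(577/68) = 665857/156944.

665857/156944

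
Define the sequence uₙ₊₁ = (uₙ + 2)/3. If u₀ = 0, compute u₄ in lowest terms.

u₁ = (0 + 2)/3 = 2/3.
u₂ = ((2/3) + 2)/3 = 8/9.
u₃ = ((8/9) + 2)/3 = 26/27.
u₄ = ((26/27) + 2)/3 = 80/81.

80/81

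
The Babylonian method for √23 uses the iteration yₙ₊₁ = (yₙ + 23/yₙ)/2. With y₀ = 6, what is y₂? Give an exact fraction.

y₁ = (6 + 23/6)/2 = 59/12.
y₂ = (59/12 + 23/(59/12))/2 = 6793/1416.

6793/1416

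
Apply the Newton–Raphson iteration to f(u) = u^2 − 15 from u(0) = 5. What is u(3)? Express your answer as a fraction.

f'(u) = 2u.
f(5) = 10, f'(5) = 10, so u(1) = 5 − 10/10 = 4.
f(4) = 1, f'(4) = 8, so u(2) = 4 − 1/8 = 31/8.
f(31/8) = 1/64, f'(31/8) = 31/4, so u(3) = (31/8) − (1/64)/(31/4) = 1921/496.

1921/496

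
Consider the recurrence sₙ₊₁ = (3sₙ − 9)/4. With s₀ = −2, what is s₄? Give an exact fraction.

−1737/256

s₁ = (3·(−2) − 9)/4 = −15/4.
s₂ = (3·(−15/4) − 9)/4 = −81/16.
s₃ = (3·(−81/16) − 9)/4 = −387/64.
s₄ = (3·(−387/64) − 9)/4 = −1737/256.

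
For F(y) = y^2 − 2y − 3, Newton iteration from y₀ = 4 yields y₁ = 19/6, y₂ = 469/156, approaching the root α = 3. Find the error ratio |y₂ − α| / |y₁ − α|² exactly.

y₁ − α = 19/6 − 3 = 1/6, so |y₁ − α| = 1/6.
y₂ − α = 469/156 − 3 = 1/156, so |y₂ − α| = 1/156.
|y₁ − α|² = 1/36.
Ratio = (1/156) / (1/36) = 3/13.

3/13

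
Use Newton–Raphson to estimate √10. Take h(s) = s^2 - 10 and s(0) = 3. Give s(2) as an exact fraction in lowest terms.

721/228

h'(s) = 2s.
h(3) = -1, h'(3) = 6, so s(1) = 3 - (-1)/6 = 19/6.
h(19/6) = 1/36, h'(19/6) = 19/3, so s(2) = (19/6) - (1/36)/(19/3) = 721/228.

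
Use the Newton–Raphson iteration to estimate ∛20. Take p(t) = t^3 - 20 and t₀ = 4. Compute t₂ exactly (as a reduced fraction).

p'(t) = 3t^2.
p(4) = 44, p'(4) = 48, so t₁ = 4 - 44/48 = 37/12.
p(37/12) = 16093/1728, p'(37/12) = 1369/48, so t₂ = (37/12) - (16093/1728)/(1369/48) = 67933/24642.

67933/24642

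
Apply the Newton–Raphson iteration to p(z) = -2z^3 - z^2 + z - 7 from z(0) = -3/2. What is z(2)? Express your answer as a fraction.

p'(z) = -6z^2 - 2z + 1.
p(-3/2) = -4, p'(-3/2) = -19/2, so z(1) = (-3/2) - (-4)/(-19/2) = -73/38.
p(-73/38) = 10752/6859, p'(-73/38) = -12491/722, so z(2) = (-73/38) - (10752/6859)/(-12491/722) = -868835/474658.

-868835/474658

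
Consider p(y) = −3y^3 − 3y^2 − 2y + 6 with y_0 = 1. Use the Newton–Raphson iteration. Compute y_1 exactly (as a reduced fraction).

p'(y) = −9y^2 − 6y − 2.
p(1) = −2, p'(1) = −17, so y_1 = 1 − (−2)/(−17) = 15/17.

15/17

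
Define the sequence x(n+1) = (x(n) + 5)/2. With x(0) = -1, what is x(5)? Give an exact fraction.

77/16

x(1) = ((-1) + 5)/2 = 2.
x(2) = (2 + 5)/2 = 7/2.
x(3) = ((7/2) + 5)/2 = 17/4.
x(4) = ((17/4) + 5)/2 = 37/8.
x(5) = ((37/8) + 5)/2 = 77/16.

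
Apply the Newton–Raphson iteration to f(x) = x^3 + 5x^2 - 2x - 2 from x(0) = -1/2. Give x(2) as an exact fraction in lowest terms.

-22897/47725

f'(x) = 3x^2 + 10x - 2.
f(-1/2) = 1/8, f'(-1/2) = -25/4, so x(1) = (-1/2) - (1/8)/(-25/4) = -12/25.
f(-12/25) = 22/15625, f'(-12/25) = -3818/625, so x(2) = (-12/25) - (22/15625)/(-3818/625) = -22897/47725.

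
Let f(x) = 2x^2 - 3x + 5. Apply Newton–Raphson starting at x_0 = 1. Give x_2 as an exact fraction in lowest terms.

f'(x) = 4x - 3.
f(1) = 4, f'(1) = 1, so x_1 = 1 - 4/1 = -3.
f(-3) = 32, f'(-3) = -15, so x_2 = (-3) - 32/(-15) = -13/15.

-13/15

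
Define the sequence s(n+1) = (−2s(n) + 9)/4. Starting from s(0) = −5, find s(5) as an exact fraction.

s(1) = (−2·(−5) + 9)/4 = 19/4.
s(2) = (−2·(19/4) + 9)/4 = −1/8.
s(3) = (−2·(−1/8) + 9)/4 = 37/16.
s(4) = (−2·(37/16) + 9)/4 = 35/32.
s(5) = (−2·(35/32) + 9)/4 = 109/64.

109/64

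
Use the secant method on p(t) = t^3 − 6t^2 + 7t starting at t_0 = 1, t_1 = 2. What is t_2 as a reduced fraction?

3/2

p(1) = 2, p(2) = −2. t_2 = 2 − (−2)·(2 − 1)/((−2) − 2) = 3/2.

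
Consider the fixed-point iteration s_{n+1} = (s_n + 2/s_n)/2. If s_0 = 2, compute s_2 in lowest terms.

s_1 = (2 + 2/2)/2 = 3/2.
s_2 = (3/2 + 2/(3/2))/2 = 17/12.

17/12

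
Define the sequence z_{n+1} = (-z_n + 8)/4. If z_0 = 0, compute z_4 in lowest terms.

51/32

z_1 = (-0 + 8)/4 = 2.
z_2 = (-2 + 8)/4 = 3/2.
z_3 = (-(3/2) + 8)/4 = 13/8.
z_4 = (-(13/8) + 8)/4 = 51/32.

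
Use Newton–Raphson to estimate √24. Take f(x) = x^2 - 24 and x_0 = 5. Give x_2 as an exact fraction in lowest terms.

f'(x) = 2x.
f(5) = 1, f'(5) = 10, so x_1 = 5 - 1/10 = 49/10.
f(49/10) = 1/100, f'(49/10) = 49/5, so x_2 = (49/10) - (1/100)/(49/5) = 4801/980.

4801/980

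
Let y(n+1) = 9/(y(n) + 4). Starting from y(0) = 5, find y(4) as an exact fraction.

261/161

y(1) = 9/(5 + 4) = 1.
y(2) = 9/(1 + 4) = 9/5.
y(3) = 9/(9/5 + 4) = 45/29.
y(4) = 9/(45/29 + 4) = 261/161.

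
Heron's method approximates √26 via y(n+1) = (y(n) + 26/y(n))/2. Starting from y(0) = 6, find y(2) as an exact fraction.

y(1) = (6 + 26/6)/2 = 31/6.
y(2) = (31/6 + 26/(31/6))/2 = 1897/372.

1897/372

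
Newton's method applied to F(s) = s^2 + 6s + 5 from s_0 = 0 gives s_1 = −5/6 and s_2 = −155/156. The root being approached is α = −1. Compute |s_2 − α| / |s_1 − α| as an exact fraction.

s_1 − α = −5/6 − (−1) = −5/6 + 1 = 1/6, so |s_1 − α| = 1/6.
s_2 − α = −155/156 − (−1) = −155/156 + 1 = 1/156, so |s_2 − α| = 1/156.
Ratio = (1/156) / (1/6) = 1/26.

1/26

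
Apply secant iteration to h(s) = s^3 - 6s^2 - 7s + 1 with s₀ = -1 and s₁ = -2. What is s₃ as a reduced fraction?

h(-1) = 1, h(-2) = -17. s₂ = (-2) - (-17)·((-2) - (-1))/((-17) - 1) = -19/18.
h(-2) = -17, h(-19/18) = 3077/5832. s₃ = (-19/18) - (3077/5832)·((-19/18) - (-2))/((3077/5832) - (-17)) = -6518/6013.

-6518/6013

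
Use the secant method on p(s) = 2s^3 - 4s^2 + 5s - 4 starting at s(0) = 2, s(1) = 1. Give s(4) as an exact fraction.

6923876/5460589

p(2) = 6, p(1) = -1. s(2) = 1 - (-1)·(1 - 2)/((-1) - 6) = 8/7.
p(1) = -1, p(8/7) = -180/343. s(3) = (8/7) - (-180/343)·((8/7) - 1)/((-180/343) - (-1)) = 212/163.
p(8/7) = -180/343, p(212/163) = 592920/4330747. s(4) = (212/163) - (592920/4330747)·((212/163) - (8/7))/((592920/4330747) - (-180/343)) = 6923876/5460589.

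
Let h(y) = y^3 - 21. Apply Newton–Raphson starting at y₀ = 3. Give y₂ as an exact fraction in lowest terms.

46559/16875

h'(y) = 3y^2.
h(3) = 6, h'(3) = 27, so y₁ = 3 - 6/27 = 25/9.
h(25/9) = 316/729, h'(25/9) = 625/27, so y₂ = (25/9) - (316/729)/(625/27) = 46559/16875.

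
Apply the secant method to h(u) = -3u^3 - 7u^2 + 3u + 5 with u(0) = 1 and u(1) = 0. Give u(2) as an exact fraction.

5/7

h(1) = -2, h(0) = 5. u(2) = 0 - 5·(0 - 1)/(5 - (-2)) = 5/7.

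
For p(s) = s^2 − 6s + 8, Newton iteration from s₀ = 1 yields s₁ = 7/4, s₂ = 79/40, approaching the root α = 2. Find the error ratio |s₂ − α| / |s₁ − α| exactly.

s₁ − α = 7/4 − 2 = −1/4, so |s₁ − α| = 1/4.
s₂ − α = 79/40 − 2 = −1/40, so |s₂ − α| = 1/40.
Ratio = (1/40) / (1/4) = 1/10.

1/10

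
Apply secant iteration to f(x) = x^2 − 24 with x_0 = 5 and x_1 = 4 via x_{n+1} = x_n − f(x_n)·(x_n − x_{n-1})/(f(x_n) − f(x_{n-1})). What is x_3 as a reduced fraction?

49/10

f(5) = 1, f(4) = −8. x_2 = 4 − (−8)·(4 − 5)/((−8) − 1) = 44/9.
f(4) = −8, f(44/9) = −8/81. x_3 = (44/9) − (−8/81)·((44/9) − 4)/((−8/81) − (−8)) = 49/10.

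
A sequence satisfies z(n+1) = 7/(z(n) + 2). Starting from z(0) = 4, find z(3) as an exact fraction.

z(1) = 7/(4 + 2) = 7/6.
z(2) = 7/(7/6 + 2) = 42/19.
z(3) = 7/(42/19 + 2) = 133/80.

133/80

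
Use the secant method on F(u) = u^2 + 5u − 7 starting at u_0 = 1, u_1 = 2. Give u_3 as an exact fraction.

74/65

F(1) = −1, F(2) = 7. u_2 = 2 − 7·(2 − 1)/(7 − (−1)) = 9/8.
F(2) = 7, F(9/8) = −7/64. u_3 = (9/8) − (−7/64)·((9/8) − 2)/((−7/64) − 7) = 74/65.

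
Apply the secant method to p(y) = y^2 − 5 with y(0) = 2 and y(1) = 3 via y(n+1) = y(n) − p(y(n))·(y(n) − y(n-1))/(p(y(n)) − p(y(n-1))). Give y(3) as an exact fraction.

29/13

p(2) = −1, p(3) = 4. y(2) = 3 − 4·(3 − 2)/(4 − (−1)) = 11/5.
p(3) = 4, p(11/5) = −4/25. y(3) = (11/5) − (−4/25)·((11/5) − 3)/((−4/25) − 4) = 29/13.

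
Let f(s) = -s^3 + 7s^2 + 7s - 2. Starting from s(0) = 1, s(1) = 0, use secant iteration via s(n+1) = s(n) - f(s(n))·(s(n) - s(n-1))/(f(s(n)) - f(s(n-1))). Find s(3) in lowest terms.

f(1) = 11, f(0) = -2. s(2) = 0 - (-2)·(0 - 1)/((-2) - 11) = 2/13.
f(0) = -2, f(2/13) = -1672/2197. s(3) = (2/13) - (-1672/2197)·((2/13) - 0)/((-1672/2197) - (-2)) = 338/1361.

338/1361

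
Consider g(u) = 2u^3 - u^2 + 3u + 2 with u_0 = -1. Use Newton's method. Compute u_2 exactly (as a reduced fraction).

g'(u) = 6u^2 - 2u + 3.
g(-1) = -4, g'(-1) = 11, so u_1 = (-1) - (-4)/11 = -7/11.
g(-7/11) = -1104/1331, g'(-7/11) = 811/121, so u_2 = (-7/11) - (-1104/1331)/(811/121) = -4573/8921.

-4573/8921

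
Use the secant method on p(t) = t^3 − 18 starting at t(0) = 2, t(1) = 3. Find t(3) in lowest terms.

p(2) = −10, p(3) = 9. t(2) = 3 − 9·(3 − 2)/(9 − (−10)) = 48/19.
p(3) = 9, p(48/19) = −12870/6859. t(3) = (48/19) − (−12870/6859)·((48/19) − 3)/((−12870/6859) − 9) = 2402/921.

2402/921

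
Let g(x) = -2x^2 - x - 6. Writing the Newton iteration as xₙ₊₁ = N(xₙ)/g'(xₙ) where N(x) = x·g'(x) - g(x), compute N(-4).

g'(x) = -4x - 1.
N(x) = x·g'(x) - g(x) = x·(-4x - 1) - (-2x^2 - x - 6) = -2x^2 + 6.
N(-4) = -26.

-26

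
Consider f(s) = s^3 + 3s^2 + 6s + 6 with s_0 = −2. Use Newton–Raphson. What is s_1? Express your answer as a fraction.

f'(s) = 3s^2 + 6s + 6.
f(−2) = −2, f'(−2) = 6, so s_1 = (−2) − (−2)/6 = −5/3.

−5/3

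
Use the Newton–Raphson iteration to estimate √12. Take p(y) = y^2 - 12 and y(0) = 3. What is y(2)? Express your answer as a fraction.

97/28

p'(y) = 2y.
p(3) = -3, p'(3) = 6, so y(1) = 3 - (-3)/6 = 7/2.
p(7/2) = 1/4, p'(7/2) = 7, so y(2) = (7/2) - (1/4)/7 = 97/28.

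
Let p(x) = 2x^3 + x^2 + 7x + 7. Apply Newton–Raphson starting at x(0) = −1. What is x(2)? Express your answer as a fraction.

p'(x) = 6x^2 + 2x + 7.
p(−1) = −1, p'(−1) = 11, so x(1) = (−1) − (−1)/11 = −10/11.
p(−10/11) = −53/1331, p'(−10/11) = 1227/121, so x(2) = (−10/11) − (−53/1331)/(1227/121) = −12217/13497.

−12217/13497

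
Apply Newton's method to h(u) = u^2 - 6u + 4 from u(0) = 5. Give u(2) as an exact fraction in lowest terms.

377/72

h'(u) = 2u - 6.
h(5) = -1, h'(5) = 4, so u(1) = 5 - (-1)/4 = 21/4.
h(21/4) = 1/16, h'(21/4) = 9/2, so u(2) = (21/4) - (1/16)/(9/2) = 377/72.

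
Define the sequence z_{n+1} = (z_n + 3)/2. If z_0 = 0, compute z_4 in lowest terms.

z_1 = (0 + 3)/2 = 3/2.
z_2 = ((3/2) + 3)/2 = 9/4.
z_3 = ((9/4) + 3)/2 = 21/8.
z_4 = ((21/8) + 3)/2 = 45/16.

45/16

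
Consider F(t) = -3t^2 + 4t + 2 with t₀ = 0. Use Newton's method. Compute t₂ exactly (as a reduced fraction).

-11/28

F'(t) = -6t + 4.
F(0) = 2, F'(0) = 4, so t₁ = 0 - 2/4 = -1/2.
F(-1/2) = -3/4, F'(-1/2) = 7, so t₂ = (-1/2) - (-3/4)/7 = -11/28.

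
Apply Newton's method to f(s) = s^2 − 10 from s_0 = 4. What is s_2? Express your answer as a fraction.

f'(s) = 2s.
f(4) = 6, f'(4) = 8, so s_1 = 4 − 6/8 = 13/4.
f(13/4) = 9/16, f'(13/4) = 13/2, so s_2 = (13/4) − (9/16)/(13/2) = 329/104.

329/104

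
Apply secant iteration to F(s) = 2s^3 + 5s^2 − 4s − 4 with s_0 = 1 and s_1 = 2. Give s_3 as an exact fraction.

F(1) = −1, F(2) = 24. s_2 = 2 − 24·(2 − 1)/(24 − (−1)) = 26/25.
F(2) = 24, F(26/25) = −7848/15625. s_3 = (26/25) − (−7848/15625)·((26/25) − 2)/((−7848/15625) − 24) = 2113/1994.

2113/1994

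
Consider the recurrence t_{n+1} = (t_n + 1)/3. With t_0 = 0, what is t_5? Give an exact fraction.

t_1 = (0 + 1)/3 = 1/3.
t_2 = ((1/3) + 1)/3 = 4/9.
t_3 = ((4/9) + 1)/3 = 13/27.
t_4 = ((13/27) + 1)/3 = 40/81.
t_5 = ((40/81) + 1)/3 = 121/243.

121/243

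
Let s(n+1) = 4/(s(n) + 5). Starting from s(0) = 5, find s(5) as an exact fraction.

3532/5035

s(1) = 4/(5 + 5) = 2/5.
s(2) = 4/(2/5 + 5) = 20/27.
s(3) = 4/(20/27 + 5) = 108/155.
s(4) = 4/(108/155 + 5) = 620/883.
s(5) = 4/(620/883 + 5) = 3532/5035.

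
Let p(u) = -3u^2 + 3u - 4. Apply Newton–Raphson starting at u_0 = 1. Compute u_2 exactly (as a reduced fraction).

p'(u) = -6u + 3.
p(1) = -4, p'(1) = -3, so u_1 = 1 - (-4)/(-3) = -1/3.
p(-1/3) = -16/3, p'(-1/3) = 5, so u_2 = (-1/3) - (-16/3)/5 = 11/15.

11/15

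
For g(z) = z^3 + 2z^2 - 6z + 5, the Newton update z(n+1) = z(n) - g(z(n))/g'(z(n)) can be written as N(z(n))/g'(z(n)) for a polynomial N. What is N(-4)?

-101

g'(z) = 3z^2 + 4z - 6.
N(z) = z·g'(z) - g(z) = z·(3z^2 + 4z - 6) - (z^3 + 2z^2 - 6z + 5) = 2z^3 + 2z^2 - 5.
N(-4) = -101.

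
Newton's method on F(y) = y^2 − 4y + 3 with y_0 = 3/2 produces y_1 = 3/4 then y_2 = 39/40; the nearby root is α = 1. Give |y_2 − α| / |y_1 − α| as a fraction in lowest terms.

y_1 − α = 3/4 − 1 = −1/4, so |y_1 − α| = 1/4.
y_2 − α = 39/40 − 1 = −1/40, so |y_2 − α| = 1/40.
Ratio = (1/40) / (1/4) = 1/10.

1/10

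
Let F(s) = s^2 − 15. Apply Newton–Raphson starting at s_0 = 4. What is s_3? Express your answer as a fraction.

F'(s) = 2s.
F(4) = 1, F'(4) = 8, so s_1 = 4 − 1/8 = 31/8.
F(31/8) = 1/64, F'(31/8) = 31/4, so s_2 = (31/8) − (1/64)/(31/4) = 1921/496.
F(1921/496) = 1/246016, F'(1921/496) = 1921/248, so s_3 = (1921/496) − (1/246016)/(1921/248) = 7380481/1905632.

7380481/1905632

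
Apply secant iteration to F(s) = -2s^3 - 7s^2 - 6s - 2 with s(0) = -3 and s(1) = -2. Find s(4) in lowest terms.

-6051790/2525153

F(-3) = 7, F(-2) = -2. s(2) = (-2) - (-2)·((-2) - (-3))/((-2) - 7) = -20/9.
F(-2) = -2, F(-20/9) = -938/729. s(3) = (-20/9) - (-938/729)·((-20/9) - (-2))/((-938/729) - (-2)) = -341/130.
F(-20/9) = -938/729, F(-341/130) = 917833/549250. s(4) = (-341/130) - (917833/549250)·((-341/130) - (-20/9))/((917833/549250) - (-938/729)) = -6051790/2525153.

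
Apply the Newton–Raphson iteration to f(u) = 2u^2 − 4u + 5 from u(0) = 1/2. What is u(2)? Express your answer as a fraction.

f'(u) = 4u − 4.
f(1/2) = 7/2, f'(1/2) = −2, so u(1) = (1/2) − (7/2)/(−2) = 9/4.
f(9/4) = 49/8, f'(9/4) = 5, so u(2) = (9/4) − (49/8)/5 = 41/40.

41/40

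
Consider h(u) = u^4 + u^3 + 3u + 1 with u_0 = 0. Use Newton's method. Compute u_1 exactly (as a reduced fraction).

-1/3

h'(u) = 4u^3 + 3u^2 + 3.
h(0) = 1, h'(0) = 3, so u_1 = 0 - 1/3 = -1/3.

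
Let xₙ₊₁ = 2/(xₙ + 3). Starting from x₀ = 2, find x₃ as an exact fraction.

34/61

x₁ = 2/(2 + 3) = 2/5.
x₂ = 2/(2/5 + 3) = 10/17.
x₃ = 2/(10/17 + 3) = 34/61.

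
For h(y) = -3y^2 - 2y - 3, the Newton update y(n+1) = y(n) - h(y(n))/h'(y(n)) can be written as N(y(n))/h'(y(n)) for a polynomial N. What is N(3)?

-24

h'(y) = -6y - 2.
N(y) = y·h'(y) - h(y) = y·(-6y - 2) - (-3y^2 - 2y - 3) = -3y^2 + 3.
N(3) = -24.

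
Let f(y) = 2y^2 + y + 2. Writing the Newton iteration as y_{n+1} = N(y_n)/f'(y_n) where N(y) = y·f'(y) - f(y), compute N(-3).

f'(y) = 4y + 1.
N(y) = y·f'(y) - f(y) = y·(4y + 1) - (2y^2 + y + 2) = 2y^2 - 2.
N(-3) = 16.

16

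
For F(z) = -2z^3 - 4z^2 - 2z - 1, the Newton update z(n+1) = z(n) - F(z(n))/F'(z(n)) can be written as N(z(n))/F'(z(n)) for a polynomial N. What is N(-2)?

F'(z) = -6z^2 - 8z - 2.
N(z) = z·F'(z) - F(z) = z·(-6z^2 - 8z - 2) - (-2z^3 - 4z^2 - 2z - 1) = -4z^3 - 4z^2 + 1.
N(-2) = 17.

17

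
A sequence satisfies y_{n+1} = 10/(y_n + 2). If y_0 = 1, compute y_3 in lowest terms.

80/31

y_1 = 10/(1 + 2) = 10/3.
y_2 = 10/(10/3 + 2) = 15/8.
y_3 = 10/(15/8 + 2) = 80/31.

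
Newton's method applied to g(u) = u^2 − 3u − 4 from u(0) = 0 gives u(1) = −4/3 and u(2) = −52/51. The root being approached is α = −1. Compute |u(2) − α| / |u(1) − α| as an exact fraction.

u(1) − α = −4/3 − (−1) = −4/3 + 1 = −1/3, so |u(1) − α| = 1/3.
u(2) − α = −52/51 − (−1) = −52/51 + 1 = −1/51, so |u(2) − α| = 1/51.
Ratio = (1/51) / (1/3) = 1/17.

1/17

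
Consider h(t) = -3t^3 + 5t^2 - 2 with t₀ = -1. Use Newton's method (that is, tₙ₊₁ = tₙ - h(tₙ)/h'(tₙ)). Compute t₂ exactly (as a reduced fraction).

h'(t) = -9t^2 + 10t.
h(-1) = 6, h'(-1) = -19, so t₁ = (-1) - 6/(-19) = -13/19.
h(-13/19) = 8928/6859, h'(-13/19) = -3991/361, so t₂ = (-13/19) - (8928/6859)/(-3991/361) = -42955/75829.

-42955/75829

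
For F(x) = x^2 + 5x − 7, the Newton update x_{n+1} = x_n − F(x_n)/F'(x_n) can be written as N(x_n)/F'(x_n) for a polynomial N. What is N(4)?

F'(x) = 2x + 5.
N(x) = x·F'(x) − F(x) = x·(2x + 5) − (x^2 + 5x − 7) = x^2 + 7.
N(4) = 23.

23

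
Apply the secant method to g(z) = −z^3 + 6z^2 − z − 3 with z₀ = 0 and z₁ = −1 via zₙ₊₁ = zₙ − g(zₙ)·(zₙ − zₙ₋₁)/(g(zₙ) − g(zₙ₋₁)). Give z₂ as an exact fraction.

−3/8

g(0) = −3, g(−1) = 5. z₂ = (−1) − 5·((−1) − 0)/(5 − (−3)) = −3/8.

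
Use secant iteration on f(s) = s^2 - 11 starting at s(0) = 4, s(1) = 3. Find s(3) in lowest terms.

73/22

f(4) = 5, f(3) = -2. s(2) = 3 - (-2)·(3 - 4)/((-2) - 5) = 23/7.
f(3) = -2, f(23/7) = -10/49. s(3) = (23/7) - (-10/49)·((23/7) - 3)/((-10/49) - (-2)) = 73/22.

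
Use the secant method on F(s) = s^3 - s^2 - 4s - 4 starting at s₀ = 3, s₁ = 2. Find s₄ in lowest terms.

F(3) = 2, F(2) = -8. s₂ = 2 - (-8)·(2 - 3)/((-8) - 2) = 14/5.
F(2) = -8, F(14/5) = -136/125. s₃ = (14/5) - (-136/125)·((14/5) - 2)/((-136/125) - (-8)) = 79/27.
F(14/5) = -136/125, F(79/27) = 15436/19683. s₄ = (79/27) - (15436/19683)·((79/27) - (14/5))/((15436/19683) - (-136/125)) = 194632/67741.

194632/67741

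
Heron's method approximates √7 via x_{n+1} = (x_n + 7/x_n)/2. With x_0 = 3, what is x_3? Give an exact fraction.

x_1 = (3 + 7/3)/2 = 8/3.
x_2 = (8/3 + 7/(8/3))/2 = 127/48.
x_3 = (127/48 + 7/(127/48))/2 = 32257/12192.

32257/12192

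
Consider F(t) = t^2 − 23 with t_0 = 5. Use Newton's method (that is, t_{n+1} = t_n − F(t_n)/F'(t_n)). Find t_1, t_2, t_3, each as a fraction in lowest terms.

F'(t) = 2t.
F(5) = 2, F'(5) = 10, so t_1 = 5 − 2/10 = 24/5.
F(24/5) = 1/25, F'(24/5) = 48/5, so t_2 = (24/5) − (1/25)/(48/5) = 1151/240.
F(1151/240) = 1/57600, F'(1151/240) = 1151/120, so t_3 = (1151/240) − (1/57600)/(1151/120) = 2649601/552480.

t_1 = 24/5, t_2 = 1151/240, t_3 = 2649601/552480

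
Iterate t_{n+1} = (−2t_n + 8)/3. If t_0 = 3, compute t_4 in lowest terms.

152/81

t_1 = (−2·3 + 8)/3 = 2/3.
t_2 = (−2·(2/3) + 8)/3 = 20/9.
t_3 = (−2·(20/9) + 8)/3 = 32/27.
t_4 = (−2·(32/27) + 8)/3 = 152/81.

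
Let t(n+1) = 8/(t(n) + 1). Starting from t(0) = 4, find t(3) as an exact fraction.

t(1) = 8/(4 + 1) = 8/5.
t(2) = 8/(8/5 + 1) = 40/13.
t(3) = 8/(40/13 + 1) = 104/53.

104/53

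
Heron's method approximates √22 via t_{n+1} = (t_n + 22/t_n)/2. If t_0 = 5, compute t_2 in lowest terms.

4409/940

t_1 = (5 + 22/5)/2 = 47/10.
t_2 = (47/10 + 22/(47/10))/2 = 4409/940.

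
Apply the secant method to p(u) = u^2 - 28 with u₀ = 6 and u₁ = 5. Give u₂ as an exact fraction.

58/11

p(6) = 8, p(5) = -3. u₂ = 5 - (-3)·(5 - 6)/((-3) - 8) = 58/11.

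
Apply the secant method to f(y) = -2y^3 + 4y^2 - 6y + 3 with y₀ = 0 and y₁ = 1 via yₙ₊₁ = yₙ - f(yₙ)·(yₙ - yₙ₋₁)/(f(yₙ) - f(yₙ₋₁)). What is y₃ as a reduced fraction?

f(0) = 3, f(1) = -1. y₂ = 1 - (-1)·(1 - 0)/((-1) - 3) = 3/4.
f(1) = -1, f(3/4) = -3/32. y₃ = (3/4) - (-3/32)·((3/4) - 1)/((-3/32) - (-1)) = 21/29.

21/29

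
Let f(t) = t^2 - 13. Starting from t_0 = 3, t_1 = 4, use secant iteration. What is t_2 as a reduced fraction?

f(3) = -4, f(4) = 3. t_2 = 4 - 3·(4 - 3)/(3 - (-4)) = 25/7.

25/7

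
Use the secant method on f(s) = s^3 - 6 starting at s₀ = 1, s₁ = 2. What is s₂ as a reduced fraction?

12/7

f(1) = -5, f(2) = 2. s₂ = 2 - 2·(2 - 1)/(2 - (-5)) = 12/7.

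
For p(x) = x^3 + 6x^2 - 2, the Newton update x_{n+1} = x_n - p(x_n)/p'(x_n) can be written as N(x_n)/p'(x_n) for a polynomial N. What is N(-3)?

2

p'(x) = 3x^2 + 12x.
N(x) = x·p'(x) - p(x) = x·(3x^2 + 12x) - (x^3 + 6x^2 - 2) = 2x^3 + 6x^2 + 2.
N(-3) = 2.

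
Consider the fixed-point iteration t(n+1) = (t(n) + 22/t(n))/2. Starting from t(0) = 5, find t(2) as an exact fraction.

4409/940

t(1) = (5 + 22/5)/2 = 47/10.
t(2) = (47/10 + 22/(47/10))/2 = 4409/940.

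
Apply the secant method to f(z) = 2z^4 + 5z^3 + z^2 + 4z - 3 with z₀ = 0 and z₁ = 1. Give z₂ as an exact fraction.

f(0) = -3, f(1) = 9. z₂ = 1 - 9·(1 - 0)/(9 - (-3)) = 1/4.

1/4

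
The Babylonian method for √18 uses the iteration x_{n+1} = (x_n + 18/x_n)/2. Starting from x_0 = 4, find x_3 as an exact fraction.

665857/156944

x_1 = (4 + 18/4)/2 = 17/4.
x_2 = (17/4 + 18/(17/4))/2 = 577/136.
x_3 = (577/136 + 18/(577/136))/2 = 665857/156944.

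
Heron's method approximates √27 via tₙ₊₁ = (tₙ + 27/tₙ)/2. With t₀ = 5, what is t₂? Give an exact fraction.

t₁ = (5 + 27/5)/2 = 26/5.
t₂ = (26/5 + 27/(26/5))/2 = 1351/260.

1351/260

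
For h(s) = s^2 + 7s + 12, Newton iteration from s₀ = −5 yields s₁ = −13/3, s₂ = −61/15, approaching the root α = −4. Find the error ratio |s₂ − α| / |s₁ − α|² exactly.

s₁ − α = −13/3 − (−4) = −13/3 + 4 = −1/3, so |s₁ − α| = 1/3.
s₂ − α = −61/15 − (−4) = −61/15 + 4 = −1/15, so |s₂ − α| = 1/15.
|s₁ − α|² = 1/9.
Ratio = (1/15) / (1/9) = 3/5.

3/5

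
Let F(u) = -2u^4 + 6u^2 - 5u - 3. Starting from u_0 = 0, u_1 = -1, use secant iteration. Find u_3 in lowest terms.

F(0) = -3, F(-1) = 6. u_2 = (-1) - 6·((-1) - 0)/(6 - (-3)) = -1/3.
F(-1) = 6, F(-1/3) = -56/81. u_3 = (-1/3) - (-56/81)·((-1/3) - (-1))/((-56/81) - 6) = -109/271.

-109/271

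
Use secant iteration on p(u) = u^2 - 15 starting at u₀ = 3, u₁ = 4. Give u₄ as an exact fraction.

p(3) = -6, p(4) = 1. u₂ = 4 - 1·(4 - 3)/(1 - (-6)) = 27/7.
p(4) = 1, p(27/7) = -6/49. u₃ = (27/7) - (-6/49)·((27/7) - 4)/((-6/49) - 1) = 213/55.
p(27/7) = -6/49, p(213/55) = -6/3025. u₄ = (213/55) - (-6/3025)·((213/55) - (27/7))/((-6/3025) - (-6/49)) = 1921/496.

1921/496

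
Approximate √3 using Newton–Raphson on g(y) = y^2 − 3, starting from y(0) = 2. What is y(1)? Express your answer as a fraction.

7/4

g'(y) = 2y.
g(2) = 1, g'(2) = 4, so y(1) = 2 − 1/4 = 7/4.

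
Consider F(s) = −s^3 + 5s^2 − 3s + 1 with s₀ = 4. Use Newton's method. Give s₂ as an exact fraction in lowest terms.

F'(s) = −3s^2 + 10s − 3.
F(4) = 5, F'(4) = −11, so s₁ = 4 − 5/(−11) = 49/11.
F(49/11) = −2050/1331, F'(49/11) = −2176/121, so s₂ = (49/11) − (−2050/1331)/(−2176/121) = 52287/11968.

52287/11968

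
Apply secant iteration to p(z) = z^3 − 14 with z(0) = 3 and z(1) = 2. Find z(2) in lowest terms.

p(3) = 13, p(2) = −6. z(2) = 2 − (−6)·(2 − 3)/((−6) − 13) = 44/19.

44/19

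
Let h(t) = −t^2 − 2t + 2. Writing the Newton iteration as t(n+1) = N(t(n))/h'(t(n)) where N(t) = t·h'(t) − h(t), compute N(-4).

−18

h'(t) = −2t − 2.
N(t) = t·h'(t) − h(t) = t·(−2t − 2) − (−t^2 − 2t + 2) = −t^2 − 2.
N(-4) = −18.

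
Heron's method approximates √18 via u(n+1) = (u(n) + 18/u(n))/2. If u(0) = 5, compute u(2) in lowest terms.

u(1) = (5 + 18/5)/2 = 43/10.
u(2) = (43/10 + 18/(43/10))/2 = 3649/860.

3649/860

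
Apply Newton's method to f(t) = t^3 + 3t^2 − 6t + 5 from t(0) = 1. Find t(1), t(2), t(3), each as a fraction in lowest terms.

f'(t) = 3t^2 + 6t − 6.
f(1) = 3, f'(1) = 3, so t(1) = 1 − 3/3 = 0.
f(0) = 5, f'(0) = −6, so t(2) = 0 − 5/(−6) = 5/6.
f(5/6) = 575/216, f'(5/6) = 13/12, so t(3) = (5/6) − (575/216)/(13/12) = −190/117.

t(1) = 0, t(2) = 5/6, t(3) = −190/117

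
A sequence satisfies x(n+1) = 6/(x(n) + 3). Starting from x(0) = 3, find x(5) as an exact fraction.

x(1) = 6/(3 + 3) = 1.
x(2) = 6/(1 + 3) = 3/2.
x(3) = 6/(3/2 + 3) = 4/3.
x(4) = 6/(4/3 + 3) = 18/13.
x(5) = 6/(18/13 + 3) = 26/19.

26/19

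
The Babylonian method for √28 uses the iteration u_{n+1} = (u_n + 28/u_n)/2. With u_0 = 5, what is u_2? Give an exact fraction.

5609/1060

u_1 = (5 + 28/5)/2 = 53/10.
u_2 = (53/10 + 28/(53/10))/2 = 5609/1060.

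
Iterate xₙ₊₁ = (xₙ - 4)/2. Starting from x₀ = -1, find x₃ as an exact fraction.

-29/8

x₁ = ((-1) - 4)/2 = -5/2.
x₂ = ((-5/2) - 4)/2 = -13/4.
x₃ = ((-13/4) - 4)/2 = -29/8.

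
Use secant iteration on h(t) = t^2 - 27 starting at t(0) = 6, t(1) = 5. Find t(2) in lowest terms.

57/11

h(6) = 9, h(5) = -2. t(2) = 5 - (-2)·(5 - 6)/((-2) - 9) = 57/11.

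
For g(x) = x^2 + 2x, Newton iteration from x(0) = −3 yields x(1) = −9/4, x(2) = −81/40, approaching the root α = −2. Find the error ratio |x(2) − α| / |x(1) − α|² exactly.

2/5

x(1) − α = −9/4 − (−2) = −9/4 + 2 = −1/4, so |x(1) − α| = 1/4.
x(2) − α = −81/40 − (−2) = −81/40 + 2 = −1/40, so |x(2) − α| = 1/40.
|x(1) − α|² = 1/16.
Ratio = (1/40) / (1/16) = 2/5.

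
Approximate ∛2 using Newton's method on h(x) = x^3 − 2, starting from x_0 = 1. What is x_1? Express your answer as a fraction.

h'(x) = 3x^2.
h(1) = −1, h'(1) = 3, so x_1 = 1 − (−1)/3 = 4/3.

4/3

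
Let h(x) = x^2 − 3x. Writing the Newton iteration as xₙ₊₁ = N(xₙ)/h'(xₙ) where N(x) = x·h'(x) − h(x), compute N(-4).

h'(x) = 2x − 3.
N(x) = x·h'(x) − h(x) = x·(2x − 3) − (x^2 − 3x) = x^2.
N(-4) = 16.

16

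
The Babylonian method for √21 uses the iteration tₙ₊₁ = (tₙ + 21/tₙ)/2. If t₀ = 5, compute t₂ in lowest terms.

t₁ = (5 + 21/5)/2 = 23/5.
t₂ = (23/5 + 21/(23/5))/2 = 527/115.

527/115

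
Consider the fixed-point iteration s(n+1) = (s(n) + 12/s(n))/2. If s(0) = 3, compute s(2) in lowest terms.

s(1) = (3 + 12/3)/2 = 7/2.
s(2) = (7/2 + 12/(7/2))/2 = 97/28.

97/28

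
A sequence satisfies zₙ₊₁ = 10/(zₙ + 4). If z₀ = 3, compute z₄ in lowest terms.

555/317

z₁ = 10/(3 + 4) = 10/7.
z₂ = 10/(10/7 + 4) = 35/19.
z₃ = 10/(35/19 + 4) = 190/111.
z₄ = 10/(190/111 + 4) = 555/317.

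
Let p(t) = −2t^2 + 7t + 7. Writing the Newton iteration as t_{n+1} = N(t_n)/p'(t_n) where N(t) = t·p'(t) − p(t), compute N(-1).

p'(t) = −4t + 7.
N(t) = t·p'(t) − p(t) = t·(−4t + 7) − (−2t^2 + 7t + 7) = −2t^2 − 7.
N(-1) = −9.

−9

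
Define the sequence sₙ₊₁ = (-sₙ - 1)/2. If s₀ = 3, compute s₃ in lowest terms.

s₁ = (-3 - 1)/2 = -2.
s₂ = (-(-2) - 1)/2 = 1/2.
s₃ = (-(1/2) - 1)/2 = -3/4.

-3/4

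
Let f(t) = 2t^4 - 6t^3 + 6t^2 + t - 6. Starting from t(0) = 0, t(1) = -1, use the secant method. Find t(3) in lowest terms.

f(0) = -6, f(-1) = 7. t(2) = (-1) - 7·((-1) - 0)/(7 - (-6)) = -6/13.
f(-1) = 7, f(-6/13) = -128604/28561. t(3) = (-6/13) - (-128604/28561)·((-6/13) - (-1))/((-128604/28561) - 7) = -31554/46933.

-31554/46933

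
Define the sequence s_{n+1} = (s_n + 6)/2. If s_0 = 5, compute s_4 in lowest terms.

95/16

s_1 = (5 + 6)/2 = 11/2.
s_2 = ((11/2) + 6)/2 = 23/4.
s_3 = ((23/4) + 6)/2 = 47/8.
s_4 = ((47/8) + 6)/2 = 95/16.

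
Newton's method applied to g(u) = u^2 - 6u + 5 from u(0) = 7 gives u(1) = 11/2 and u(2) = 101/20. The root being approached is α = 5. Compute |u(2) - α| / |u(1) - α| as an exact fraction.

1/10

u(1) - α = 11/2 - 5 = 1/2, so |u(1) - α| = 1/2.
u(2) - α = 101/20 - 5 = 1/20, so |u(2) - α| = 1/20.
Ratio = (1/20) / (1/2) = 1/10.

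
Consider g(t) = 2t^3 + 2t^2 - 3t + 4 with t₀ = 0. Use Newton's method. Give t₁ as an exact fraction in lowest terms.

4/3

g'(t) = 6t^2 + 4t - 3.
g(0) = 4, g'(0) = -3, so t₁ = 0 - 4/(-3) = 4/3.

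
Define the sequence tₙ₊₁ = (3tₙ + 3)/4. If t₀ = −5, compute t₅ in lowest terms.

t₁ = (3·(−5) + 3)/4 = −3.
t₂ = (3·(−3) + 3)/4 = −3/2.
t₃ = (3·(−3/2) + 3)/4 = −3/8.
t₄ = (3·(−3/8) + 3)/4 = 15/32.
t₅ = (3·(15/32) + 3)/4 = 141/128.

141/128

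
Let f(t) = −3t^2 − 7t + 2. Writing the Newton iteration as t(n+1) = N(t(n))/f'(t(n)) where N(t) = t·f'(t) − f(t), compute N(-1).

f'(t) = −6t − 7.
N(t) = t·f'(t) − f(t) = t·(−6t − 7) − (−3t^2 − 7t + 2) = −3t^2 − 2.
N(-1) = −5.

−5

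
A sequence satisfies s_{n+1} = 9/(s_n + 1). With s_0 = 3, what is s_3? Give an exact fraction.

s_1 = 9/(3 + 1) = 9/4.
s_2 = 9/(9/4 + 1) = 36/13.
s_3 = 9/(36/13 + 1) = 117/49.

117/49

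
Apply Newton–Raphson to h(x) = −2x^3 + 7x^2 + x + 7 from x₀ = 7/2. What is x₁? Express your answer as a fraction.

h'(x) = −6x^2 + 14x + 1.
h(7/2) = 21/2, h'(7/2) = −47/2, so x₁ = (7/2) − (21/2)/(−47/2) = 371/94.

371/94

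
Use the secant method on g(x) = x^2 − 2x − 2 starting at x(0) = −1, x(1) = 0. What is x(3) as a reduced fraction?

−3/4

g(−1) = 1, g(0) = −2. x(2) = 0 − (−2)·(0 − (−1))/((−2) − 1) = −2/3.
g(0) = −2, g(−2/3) = −2/9. x(3) = (−2/3) − (−2/9)·((−2/3) − 0)/((−2/9) − (−2)) = −3/4.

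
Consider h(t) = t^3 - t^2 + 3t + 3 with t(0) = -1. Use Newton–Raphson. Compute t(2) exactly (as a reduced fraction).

-47/66

h'(t) = 3t^2 - 2t + 3.
h(-1) = -2, h'(-1) = 8, so t(1) = (-1) - (-2)/8 = -3/4.
h(-3/4) = -15/64, h'(-3/4) = 99/16, so t(2) = (-3/4) - (-15/64)/(99/16) = -47/66.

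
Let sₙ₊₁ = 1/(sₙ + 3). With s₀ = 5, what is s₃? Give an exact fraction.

s₁ = 1/(5 + 3) = 1/8.
s₂ = 1/(1/8 + 3) = 8/25.
s₃ = 1/(8/25 + 3) = 25/83.

25/83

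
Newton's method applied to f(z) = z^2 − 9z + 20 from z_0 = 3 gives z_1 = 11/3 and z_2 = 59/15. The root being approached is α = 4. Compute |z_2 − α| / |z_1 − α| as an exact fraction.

z_1 − α = 11/3 − 4 = −1/3, so |z_1 − α| = 1/3.
z_2 − α = 59/15 − 4 = −1/15, so |z_2 − α| = 1/15.
Ratio = (1/15) / (1/3) = 1/5.

1/5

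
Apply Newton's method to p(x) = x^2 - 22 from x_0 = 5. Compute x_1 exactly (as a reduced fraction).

47/10

p'(x) = 2x.
p(5) = 3, p'(5) = 10, so x_1 = 5 - 3/10 = 47/10.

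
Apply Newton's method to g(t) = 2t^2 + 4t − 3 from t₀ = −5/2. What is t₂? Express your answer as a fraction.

g'(t) = 4t + 4.
g(−5/2) = −1/2, g'(−5/2) = −6, so t₁ = (−5/2) − (−1/2)/(−6) = −31/12.
g(−31/12) = 1/72, g'(−31/12) = −19/3, so t₂ = (−31/12) − (1/72)/(−19/3) = −1177/456.

−1177/456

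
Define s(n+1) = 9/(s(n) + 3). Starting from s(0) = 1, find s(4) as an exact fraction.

11/6

s(1) = 9/(1 + 3) = 9/4.
s(2) = 9/(9/4 + 3) = 12/7.
s(3) = 9/(12/7 + 3) = 21/11.
s(4) = 9/(21/11 + 3) = 11/6.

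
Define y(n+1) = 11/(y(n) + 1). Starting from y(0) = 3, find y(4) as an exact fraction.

y(1) = 11/(3 + 1) = 11/4.
y(2) = 11/(11/4 + 1) = 44/15.
y(3) = 11/(44/15 + 1) = 165/59.
y(4) = 11/(165/59 + 1) = 649/224.

649/224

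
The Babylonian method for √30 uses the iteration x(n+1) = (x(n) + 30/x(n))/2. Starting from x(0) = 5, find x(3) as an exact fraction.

116161/21208

x(1) = (5 + 30/5)/2 = 11/2.
x(2) = (11/2 + 30/(11/2))/2 = 241/44.
x(3) = (241/44 + 30/(241/44))/2 = 116161/21208.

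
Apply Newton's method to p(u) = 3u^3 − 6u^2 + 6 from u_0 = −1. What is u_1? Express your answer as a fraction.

p'(u) = 9u^2 − 12u.
p(−1) = −3, p'(−1) = 21, so u_1 = (−1) − (−3)/21 = −6/7.

−6/7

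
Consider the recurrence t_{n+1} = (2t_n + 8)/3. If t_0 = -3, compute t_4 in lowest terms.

t_1 = (2·(-3) + 8)/3 = 2/3.
t_2 = (2·(2/3) + 8)/3 = 28/9.
t_3 = (2·(28/9) + 8)/3 = 128/27.
t_4 = (2·(128/27) + 8)/3 = 472/81.

472/81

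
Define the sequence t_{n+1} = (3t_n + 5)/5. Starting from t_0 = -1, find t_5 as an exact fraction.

t_1 = (3·(-1) + 5)/5 = 2/5.
t_2 = (3·(2/5) + 5)/5 = 31/25.
t_3 = (3·(31/25) + 5)/5 = 218/125.
t_4 = (3·(218/125) + 5)/5 = 1279/625.
t_5 = (3·(1279/625) + 5)/5 = 6962/3125.

6962/3125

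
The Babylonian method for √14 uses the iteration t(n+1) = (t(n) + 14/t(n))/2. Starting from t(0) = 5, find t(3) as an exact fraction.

t(1) = (5 + 14/5)/2 = 39/10.
t(2) = (39/10 + 14/(39/10))/2 = 2921/780.
t(3) = (2921/780 + 14/(2921/780))/2 = 17049841/4556760.

17049841/4556760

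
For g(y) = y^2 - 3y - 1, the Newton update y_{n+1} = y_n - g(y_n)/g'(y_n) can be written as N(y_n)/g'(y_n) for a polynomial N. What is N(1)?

2

g'(y) = 2y - 3.
N(y) = y·g'(y) - g(y) = y·(2y - 3) - (y^2 - 3y - 1) = y^2 + 1.
N(1) = 2.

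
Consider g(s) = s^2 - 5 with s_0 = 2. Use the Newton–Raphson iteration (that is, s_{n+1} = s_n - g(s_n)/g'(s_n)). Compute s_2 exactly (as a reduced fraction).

g'(s) = 2s.
g(2) = -1, g'(2) = 4, so s_1 = 2 - (-1)/4 = 9/4.
g(9/4) = 1/16, g'(9/4) = 9/2, so s_2 = (9/4) - (1/16)/(9/2) = 161/72.

161/72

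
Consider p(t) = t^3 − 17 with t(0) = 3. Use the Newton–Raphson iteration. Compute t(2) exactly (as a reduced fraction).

p'(t) = 3t^2.
p(3) = 10, p'(3) = 27, so t(1) = 3 − 10/27 = 71/27.
p(71/27) = 23300/19683, p'(71/27) = 5041/243, so t(2) = (71/27) − (23300/19683)/(5041/243) = 1050433/408321.

1050433/408321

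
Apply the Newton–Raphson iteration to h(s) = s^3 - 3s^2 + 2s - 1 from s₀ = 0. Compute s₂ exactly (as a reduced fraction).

-2

h'(s) = 3s^2 - 6s + 2.
h(0) = -1, h'(0) = 2, so s₁ = 0 - (-1)/2 = 1/2.
h(1/2) = -5/8, h'(1/2) = -1/4, so s₂ = (1/2) - (-5/8)/(-1/4) = -2.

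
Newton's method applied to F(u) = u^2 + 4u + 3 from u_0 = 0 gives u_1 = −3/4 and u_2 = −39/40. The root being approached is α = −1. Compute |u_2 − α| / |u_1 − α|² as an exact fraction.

u_1 − α = −3/4 − (−1) = −3/4 + 1 = 1/4, so |u_1 − α| = 1/4.
u_2 − α = −39/40 − (−1) = −39/40 + 1 = 1/40, so |u_2 − α| = 1/40.
|u_1 − α|² = 1/16.
Ratio = (1/40) / (1/16) = 2/5.

2/5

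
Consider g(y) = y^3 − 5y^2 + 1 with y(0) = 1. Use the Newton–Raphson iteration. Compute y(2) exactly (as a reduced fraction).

775/1624

g'(y) = 3y^2 − 10y.
g(1) = −3, g'(1) = −7, so y(1) = 1 − (−3)/(−7) = 4/7.
g(4/7) = −153/343, g'(4/7) = −232/49, so y(2) = (4/7) − (−153/343)/(−232/49) = 775/1624.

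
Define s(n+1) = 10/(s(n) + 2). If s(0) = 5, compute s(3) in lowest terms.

120/59

s(1) = 10/(5 + 2) = 10/7.
s(2) = 10/(10/7 + 2) = 35/12.
s(3) = 10/(35/12 + 2) = 120/59.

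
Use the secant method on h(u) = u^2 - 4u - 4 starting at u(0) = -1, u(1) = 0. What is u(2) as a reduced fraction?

h(-1) = 1, h(0) = -4. u(2) = 0 - (-4)·(0 - (-1))/((-4) - 1) = -4/5.

-4/5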